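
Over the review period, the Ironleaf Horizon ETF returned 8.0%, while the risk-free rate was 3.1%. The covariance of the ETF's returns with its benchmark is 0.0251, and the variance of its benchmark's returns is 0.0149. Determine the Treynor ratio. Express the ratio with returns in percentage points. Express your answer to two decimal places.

2.91

β = Cov / Var = 0.0251 / 0.0149 = 1.6846
Treynor = (Rp − Rf) / β = (8.0% − 3.1%) / 1.6846 = 4.90 / 1.6846 = 2.9087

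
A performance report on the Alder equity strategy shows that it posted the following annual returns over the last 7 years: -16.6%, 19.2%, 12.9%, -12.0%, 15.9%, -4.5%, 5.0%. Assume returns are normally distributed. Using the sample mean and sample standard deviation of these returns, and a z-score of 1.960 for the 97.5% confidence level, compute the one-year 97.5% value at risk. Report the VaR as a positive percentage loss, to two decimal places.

24.83

r̄ = (-16.6 + 19.2 + 12.9 − 12 + 15.9 − 4.5 + 5) / 7 = 2.8429%
Σ(r − r̄)² = (-16.6 − 2.8429)² + (19.2 − 2.8429)² + (12.9 − 2.8429)² + … = 1196.0971
σ = √[1196.0971 / 6] = 14.1191%
VaR = −(r̄ − z·σ) = −(2.8429 − 1.960 × 14.1191) = −(-24.8305) = 24.8305%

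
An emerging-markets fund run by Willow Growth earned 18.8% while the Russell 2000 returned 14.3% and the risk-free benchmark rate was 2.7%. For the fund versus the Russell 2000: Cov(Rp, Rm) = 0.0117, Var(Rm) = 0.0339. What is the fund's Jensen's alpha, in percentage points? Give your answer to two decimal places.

12.10

β = Cov / Var = 0.0117 / 0.0339 = 0.3451
E[R] = Rf + β(Rm − Rf) = 2.7% + 0.3451 × (14.3% − 2.7%) = 6.7032%
α = Rp − E[R] = 18.8% − 6.7032% = 12.0968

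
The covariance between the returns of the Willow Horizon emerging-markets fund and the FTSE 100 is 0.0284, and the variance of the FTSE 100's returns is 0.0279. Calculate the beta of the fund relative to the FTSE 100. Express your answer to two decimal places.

β = Cov(Rp, Rm) / Var(Rm) = 0.0284 / 0.0279 = 1.0179

1.02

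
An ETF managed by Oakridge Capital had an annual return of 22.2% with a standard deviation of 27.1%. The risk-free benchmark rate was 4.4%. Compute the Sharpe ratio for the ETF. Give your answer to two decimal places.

Sharpe = (Rp − Rf) / σp = (22.2% − 4.4%) / 27.1% = 17.80% / 27.1% = 0.6568

0.66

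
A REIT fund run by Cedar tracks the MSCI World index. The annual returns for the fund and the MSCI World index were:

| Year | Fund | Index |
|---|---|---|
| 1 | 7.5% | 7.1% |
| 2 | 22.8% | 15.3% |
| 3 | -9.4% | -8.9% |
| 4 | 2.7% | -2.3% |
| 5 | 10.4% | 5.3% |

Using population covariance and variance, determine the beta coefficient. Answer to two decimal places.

1.23

r̄p = 6.8000%,  r̄m = 3.3000%
Cov = Σ(rp − r̄p)(rm − r̄m) / 5 = 84.4920
Var(rm) = Σ(rm − r̄m)² / 5 = 68.5280
β = Cov / Var = 84.4920 / 68.5280 = 1.2330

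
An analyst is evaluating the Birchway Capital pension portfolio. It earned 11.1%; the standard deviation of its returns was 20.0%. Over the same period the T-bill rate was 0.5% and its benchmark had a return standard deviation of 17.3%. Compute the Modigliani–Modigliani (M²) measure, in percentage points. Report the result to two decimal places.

9.67

Sharpe = (Rp − Rf) / σp = (11.1% − 0.5%) / 20.0% = 0.5300
M² = Rf + Sharpe × σm = 0.5% + 0.5300 × 17.3% = 9.6690%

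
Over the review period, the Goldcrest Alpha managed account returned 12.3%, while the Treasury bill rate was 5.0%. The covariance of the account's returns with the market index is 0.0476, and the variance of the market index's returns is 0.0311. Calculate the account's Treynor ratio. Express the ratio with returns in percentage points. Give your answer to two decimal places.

4.77

β = Cov / Var = 0.0476 / 0.0311 = 1.5305
Treynor = (Rp − Rf) / β = (12.3% − 5.0%) / 1.5305 = 7.30 / 1.5305 = 4.7697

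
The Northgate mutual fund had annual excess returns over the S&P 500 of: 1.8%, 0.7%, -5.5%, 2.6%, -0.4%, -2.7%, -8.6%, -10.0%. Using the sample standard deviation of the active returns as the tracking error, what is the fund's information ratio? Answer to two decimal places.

Mean return μ = -22.10 / 8 = -2.7625%
Sample std dev = √[161.0988 / 7] = 4.7973%
IR = μ / tracking error = -2.7625 / 4.7973 = -0.5758

-0.58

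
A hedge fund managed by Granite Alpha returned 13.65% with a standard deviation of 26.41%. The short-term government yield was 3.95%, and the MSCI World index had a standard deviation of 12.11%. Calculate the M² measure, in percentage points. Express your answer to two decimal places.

8.40

Sharpe = (Rp − Rf) / σp = (13.65% − 3.95%) / 26.41% = 0.3673
M² = Rf + Sharpe × σm = 3.95% + 0.3673 × 12.11% = 8.3980%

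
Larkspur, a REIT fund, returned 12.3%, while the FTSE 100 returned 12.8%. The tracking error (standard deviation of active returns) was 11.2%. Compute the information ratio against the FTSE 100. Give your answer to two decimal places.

-0.04

IR = (Rp − Rb) / TE = (12.3% − 12.8%) / 11.2% = -0.50% / 11.2% = -0.0446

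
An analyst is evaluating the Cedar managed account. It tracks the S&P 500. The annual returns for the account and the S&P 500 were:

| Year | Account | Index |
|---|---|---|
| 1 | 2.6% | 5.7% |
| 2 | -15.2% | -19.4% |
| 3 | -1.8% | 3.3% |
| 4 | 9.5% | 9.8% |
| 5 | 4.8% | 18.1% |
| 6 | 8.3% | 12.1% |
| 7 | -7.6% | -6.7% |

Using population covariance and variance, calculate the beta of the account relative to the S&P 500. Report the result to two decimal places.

0.66

r̄p = 0.0857%,  r̄m = 3.2714%
Cov = Σ(rp − r̄p)(rm − r̄m) / 7 = 90.4467
Var(rm) = Σ(rm − r̄m)² / 7 = 137.1106
β = Cov / Var = 90.4467 / 137.1106 = 0.6597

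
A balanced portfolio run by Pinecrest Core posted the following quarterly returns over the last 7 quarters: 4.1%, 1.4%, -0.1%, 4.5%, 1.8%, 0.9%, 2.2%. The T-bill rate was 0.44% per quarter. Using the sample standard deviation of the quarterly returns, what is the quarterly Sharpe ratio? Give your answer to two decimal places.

μ = (4.1 + 1.4 − 0.1 + 4.5 + 1.8 + 0.9 + 2.2) / 7 = 2.1143%
Sample std dev = √[16.6286 / 6] = 1.6648%
Sharpe = (μ − rf) / σ = (2.1143 − 0.44) / 1.6648 = 1.6743 / 1.6648 = 1.0057

1.01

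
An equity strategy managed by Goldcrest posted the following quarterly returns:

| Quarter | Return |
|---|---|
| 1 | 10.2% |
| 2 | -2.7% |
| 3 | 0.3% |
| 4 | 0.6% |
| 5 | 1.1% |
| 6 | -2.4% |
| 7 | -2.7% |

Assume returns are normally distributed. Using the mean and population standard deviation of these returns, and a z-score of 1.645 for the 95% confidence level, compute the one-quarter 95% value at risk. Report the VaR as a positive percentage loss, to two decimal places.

6.27

r̄ = (10.2 − 2.7 + 0.3 + 0.6 + 1.1 − 2.4 − 2.7) / 7 = 4.40 / 7 = 0.6286%
Σ(r − r̄)² = (10.2 − 0.6286)² + (-2.7 − 0.6286)² + (0.3 − 0.6286)² + … = 123.2743
population σ = √(123.2743 / 7) = √17.6106 = 4.1965%
VaR = −(r̄ − z·σ) = −(0.6286 − 1.645 × 4.1965) = −(-6.2746) = 6.2746%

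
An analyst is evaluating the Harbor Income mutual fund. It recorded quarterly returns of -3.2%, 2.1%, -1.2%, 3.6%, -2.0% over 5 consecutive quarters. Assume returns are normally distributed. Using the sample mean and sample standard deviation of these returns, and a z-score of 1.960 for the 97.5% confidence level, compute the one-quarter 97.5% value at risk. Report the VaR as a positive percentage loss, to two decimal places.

Mean return μ = -0.70 / 5 = -0.1400%
Σ(r − μ)² = (-3.2 − (-0.1400))² + (2.1 − (-0.1400))² + … = 32.9520
sample σ = √(32.9520 / 4) = √8.2380 = 2.8702%
VaR = −(μ − z·σ) = −(-0.1400 − 1.960 × 2.8702) = −(-5.7656) = 5.7656%

5.77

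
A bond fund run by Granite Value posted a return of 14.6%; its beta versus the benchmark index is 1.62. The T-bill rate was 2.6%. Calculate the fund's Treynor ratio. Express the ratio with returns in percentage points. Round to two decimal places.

Treynor = (Rp − Rf) / β = (14.6% − 2.6%) / 1.62 = 12.00 / 1.62 = 7.4074

7.41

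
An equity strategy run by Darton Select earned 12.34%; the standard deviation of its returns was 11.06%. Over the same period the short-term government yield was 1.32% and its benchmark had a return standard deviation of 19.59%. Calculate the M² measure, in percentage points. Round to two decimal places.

Sharpe = (Rp − Rf) / σp = (12.34% − 1.32%) / 11.06% = 0.9964
M² = Rf + Sharpe × σm = 1.32% + 0.9964 × 19.59% = 20.8395%

20.84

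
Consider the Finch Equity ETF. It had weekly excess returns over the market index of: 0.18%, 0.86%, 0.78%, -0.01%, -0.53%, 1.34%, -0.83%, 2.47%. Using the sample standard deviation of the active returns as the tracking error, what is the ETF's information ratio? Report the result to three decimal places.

0.499

μ = (0.18 + 0.86 + 0.78 − 0.01 − 0.53 + 1.34 − 0.83 + 2.47) / 8 = 0.5325%
Sample std dev = √[7.9784 / 7] = 1.0676%
IR = μ / tracking error = 0.5325 / 1.0676 = 0.4988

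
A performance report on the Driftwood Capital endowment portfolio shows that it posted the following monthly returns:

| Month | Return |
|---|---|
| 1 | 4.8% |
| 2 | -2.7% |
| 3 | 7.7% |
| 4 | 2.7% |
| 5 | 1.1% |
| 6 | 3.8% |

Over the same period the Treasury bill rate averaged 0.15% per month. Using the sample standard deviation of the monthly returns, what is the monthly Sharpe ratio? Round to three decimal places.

0.780

Mean return r̄ = 17.40 / 6 = 2.9000%
Σ(r − r̄)² = (4.8 − 2.9000)² + (-2.7 − 2.9000)² + … = 62.1000
sample σ = √(62.1000 / 5) = √12.4200 = 3.5242%
Sharpe = (r̄ − rf) / σ = (2.9000 − 0.15) / 3.5242 = 2.7500 / 3.5242 = 0.7803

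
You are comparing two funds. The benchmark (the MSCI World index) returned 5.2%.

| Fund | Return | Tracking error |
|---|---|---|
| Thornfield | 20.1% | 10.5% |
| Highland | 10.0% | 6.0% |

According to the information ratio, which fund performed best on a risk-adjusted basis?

Thornfield: IR = (20.1% − 5.2%) / 10.5% = 1.419
Highland: IR = (10.0% − 5.2%) / 6.0% = 0.800
Highest: Thornfield (1.419).

Thornfield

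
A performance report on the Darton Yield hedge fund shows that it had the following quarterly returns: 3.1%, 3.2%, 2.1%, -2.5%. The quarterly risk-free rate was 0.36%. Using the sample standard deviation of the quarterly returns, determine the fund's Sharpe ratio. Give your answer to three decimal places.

r̄ = (3.1 + 3.2 + 2.1 − 2.5) / 4 = 5.90 / 4 = 1.4750%
Σ(r − r̄)² = (3.1 − 1.4750)² + (3.2 − 1.4750)² + (2.1 − 1.4750)² + … = 21.8075
sample σ = √(21.8075 / 3) = √7.2692 = 2.6961%
Sharpe = (r̄ − rf) / σ = (1.4750 − 0.36) / 2.6961 = 1.1150 / 2.6961 = 0.4136

0.414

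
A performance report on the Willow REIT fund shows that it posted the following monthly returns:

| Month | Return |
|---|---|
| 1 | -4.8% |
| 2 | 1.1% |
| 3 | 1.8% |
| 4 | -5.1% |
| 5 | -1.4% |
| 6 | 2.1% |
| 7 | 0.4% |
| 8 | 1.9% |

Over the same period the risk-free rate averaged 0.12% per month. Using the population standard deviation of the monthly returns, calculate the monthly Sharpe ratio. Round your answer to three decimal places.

μ = (-4.8 + 1.1 + 1.8 − 5.1 − 1.4 + 2.1 + 0.4 + 1.9) / 8 = -4.00 / 8 = -0.5000%
Σ(r − μ)² = (-4.8 − (-0.5000))² + (1.1 − (-0.5000))² + (1.8 − (-0.5000))² + … = 61.6400
population σ = √(61.6400 / 8) = √7.7050 = 2.7758%
Sharpe = (μ − rf) / σ = (-0.5000 − 0.12) / 2.7758 = -0.6200 / 2.7758 = -0.2234

-0.223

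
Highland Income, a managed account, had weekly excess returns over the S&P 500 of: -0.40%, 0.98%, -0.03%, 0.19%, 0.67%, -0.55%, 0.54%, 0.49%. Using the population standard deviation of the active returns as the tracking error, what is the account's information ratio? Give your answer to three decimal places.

Mean return r̄ = 1.890 / 8 = 0.2363%
Population σ = √[Σ(r − r̄)² / 8] = √[1.9940 / 8] = √0.2493 = 0.4993%
IR = r̄ / tracking error = 0.2363 / 0.4993 = 0.4733

0.473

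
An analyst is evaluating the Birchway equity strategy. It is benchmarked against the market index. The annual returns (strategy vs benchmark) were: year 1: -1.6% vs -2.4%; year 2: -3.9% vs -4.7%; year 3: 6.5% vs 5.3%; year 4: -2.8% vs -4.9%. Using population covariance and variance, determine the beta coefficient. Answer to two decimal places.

r̄p = -0.4500%,  r̄m = -1.6750%
Cov = Σ(rp − r̄p)(rm − r̄m) / 4 = 16.8313
Var(rm) = Σ(rm − r̄m)² / 4 = 17.1819
β = Cov / Var = 16.8313 / 17.1819 = 0.9796

0.98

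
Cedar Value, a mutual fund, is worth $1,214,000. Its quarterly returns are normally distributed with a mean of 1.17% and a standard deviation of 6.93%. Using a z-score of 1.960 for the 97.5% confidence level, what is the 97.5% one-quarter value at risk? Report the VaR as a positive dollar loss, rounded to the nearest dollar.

$150,691

Return at the 97.5% tail: μ − z·σ = 1.17% − 1.960 × 6.93% = 1.17 − 13.5828 = -12.4128%
VaR = −(-12.4128%) × $1,214,000 = 12.4128% × $1,214,000 = $150,691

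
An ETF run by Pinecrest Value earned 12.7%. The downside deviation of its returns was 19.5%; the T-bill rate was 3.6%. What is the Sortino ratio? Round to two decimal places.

Sortino = (Rp − Rf) / σd = (12.7% − 3.6%) / 19.5% = 9.10% / 19.5% = 0.4667

0.47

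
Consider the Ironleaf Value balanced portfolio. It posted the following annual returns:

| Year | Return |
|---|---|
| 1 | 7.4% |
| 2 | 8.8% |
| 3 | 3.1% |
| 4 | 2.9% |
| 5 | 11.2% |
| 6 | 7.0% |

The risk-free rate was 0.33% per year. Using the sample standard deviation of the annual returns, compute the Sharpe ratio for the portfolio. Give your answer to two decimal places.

1.97

Mean return r̄ = 40.40 / 6 = 6.7333%
Σ(r − r̄)² = 52.6333; sample σ = √(52.6333/5) = 3.2445%
Sharpe = (r̄ − rf) / σ = (6.7333 − 0.33) / 3.2445 = 6.4033 / 3.2445 = 1.9736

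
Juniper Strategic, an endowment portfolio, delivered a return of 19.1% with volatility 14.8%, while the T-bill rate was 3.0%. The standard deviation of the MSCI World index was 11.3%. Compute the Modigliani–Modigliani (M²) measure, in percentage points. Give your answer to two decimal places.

15.29

Sharpe = (Rp − Rf) / σp = (19.1% − 3.0%) / 14.8% = 1.0878
M² = Rf + Sharpe × σm = 3.0% + 1.0878 × 11.3% = 15.2921%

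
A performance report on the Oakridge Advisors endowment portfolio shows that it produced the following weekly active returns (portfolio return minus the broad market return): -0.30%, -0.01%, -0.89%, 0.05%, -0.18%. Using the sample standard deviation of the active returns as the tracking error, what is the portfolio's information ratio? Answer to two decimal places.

Mean return r̄ = -1.330 / 5 = -0.2660%
Sample std dev = √[0.5633 / 4] = 0.3753%
IR = r̄ / tracking error = -0.2660 / 0.3753 = -0.7088

-0.71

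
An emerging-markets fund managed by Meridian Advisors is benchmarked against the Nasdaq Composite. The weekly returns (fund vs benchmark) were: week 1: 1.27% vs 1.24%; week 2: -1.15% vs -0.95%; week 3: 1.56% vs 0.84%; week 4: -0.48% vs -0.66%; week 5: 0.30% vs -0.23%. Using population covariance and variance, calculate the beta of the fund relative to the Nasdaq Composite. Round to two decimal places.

r̄p = 0.3000%,  r̄m = 0.0480%
Cov = Σ(rp − r̄p)(rm − r̄m) / 5 = 0.8307
Var(rm) = Σ(rm − r̄m)² / 5 = 0.7245
β = Cov / Var = 0.8307 / 0.7245 = 1.1466

1.15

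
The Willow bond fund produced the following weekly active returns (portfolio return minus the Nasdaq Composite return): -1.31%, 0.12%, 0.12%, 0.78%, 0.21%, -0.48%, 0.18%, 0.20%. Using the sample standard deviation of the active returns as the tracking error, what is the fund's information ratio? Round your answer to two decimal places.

-0.04

Mean return r̄ = -0.180 / 8 = -0.0225%
Sample std dev = √[2.6962 / 7] = 0.6206%
IR = r̄ / tracking error = -0.0225 / 0.6206 = -0.0363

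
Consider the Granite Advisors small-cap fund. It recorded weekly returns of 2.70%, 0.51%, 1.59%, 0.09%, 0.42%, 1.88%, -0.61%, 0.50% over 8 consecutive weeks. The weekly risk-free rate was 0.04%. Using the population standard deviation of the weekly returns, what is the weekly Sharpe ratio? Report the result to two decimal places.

0.84

r̄ = (2.7 + 0.51 + 1.59 + 0.09 + 0.42 + 1.88 − 0.61 + 0.5) / 8 = 7.080 / 8 = 0.8850%
Σ(r − r̄)² = (2.7 − 0.8850)² + (0.51 − 0.8850)² + … = 8.1534
population σ = √(8.1534 / 8) = √1.0192 = 1.0096%
Sharpe = (r̄ − rf) / σ = (0.8850 − 0.04) / 1.0096 = 0.8450 / 1.0096 = 0.8370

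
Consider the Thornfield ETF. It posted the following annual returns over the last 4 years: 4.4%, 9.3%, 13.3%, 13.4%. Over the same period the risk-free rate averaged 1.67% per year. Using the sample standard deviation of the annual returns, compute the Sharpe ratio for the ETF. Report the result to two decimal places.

1.98

Mean return μ = 40.40 / 4 = 10.1000%
Sample std dev = √[54.2600 / 3] = 4.2528%
Sharpe = (μ − rf) / σ = (10.1000 − 1.67) / 4.2528 = 8.4300 / 4.2528 = 1.9822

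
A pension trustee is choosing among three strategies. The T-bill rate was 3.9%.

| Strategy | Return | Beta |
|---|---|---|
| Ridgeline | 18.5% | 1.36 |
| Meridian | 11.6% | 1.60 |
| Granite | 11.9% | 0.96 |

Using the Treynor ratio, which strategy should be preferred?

Ridgeline

Ridgeline: Treynor = (18.5% − 3.9%) / 1.36 = 10.735
Meridian: Treynor = (11.6% − 3.9%) / 1.60 = 4.813
Granite: Treynor = (11.9% − 3.9%) / 0.96 = 8.333
Highest: Ridgeline (10.735).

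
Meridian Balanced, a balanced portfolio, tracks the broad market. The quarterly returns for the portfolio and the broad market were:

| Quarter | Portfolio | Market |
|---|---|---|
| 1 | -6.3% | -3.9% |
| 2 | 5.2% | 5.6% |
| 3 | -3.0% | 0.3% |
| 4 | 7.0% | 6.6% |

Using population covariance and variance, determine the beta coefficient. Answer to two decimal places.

1.29

r̄p = 0.7250%,  r̄m = 2.1500%
Cov = Σ(rp − r̄p)(rm − r̄m) / 4 = 23.1888
Var(rm) = Σ(rm − r̄m)² / 4 = 17.9325
β = Cov / Var = 23.1888 / 17.9325 = 1.2931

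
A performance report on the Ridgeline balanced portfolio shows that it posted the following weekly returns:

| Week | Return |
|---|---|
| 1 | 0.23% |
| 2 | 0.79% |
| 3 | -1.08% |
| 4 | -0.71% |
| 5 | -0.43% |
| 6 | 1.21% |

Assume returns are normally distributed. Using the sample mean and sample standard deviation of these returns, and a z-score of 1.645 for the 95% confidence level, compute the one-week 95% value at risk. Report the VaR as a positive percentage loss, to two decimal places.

1.47

r̄ = (0.23 + 0.79 − 1.08 − 0.71 − 0.43 + 1.21) / 6 = 0.010 / 6 = 0.0017%
Sample std dev = √[3.9965 / 5] = 0.8940%
VaR = −(r̄ − z·σ) = −(0.0017 − 1.645 × 0.8940) = −(-1.4689) = 1.4689%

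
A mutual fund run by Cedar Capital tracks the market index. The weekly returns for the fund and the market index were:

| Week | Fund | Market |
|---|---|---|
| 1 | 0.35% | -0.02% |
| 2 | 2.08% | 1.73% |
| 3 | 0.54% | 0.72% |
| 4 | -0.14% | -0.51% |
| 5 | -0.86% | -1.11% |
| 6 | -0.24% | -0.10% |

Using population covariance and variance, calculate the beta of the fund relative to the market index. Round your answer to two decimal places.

0.98

r̄p = 0.2883%,  r̄m = 0.1183%
Cov = Σ(rp − r̄p)(rm − r̄m) / 6 = 0.8042
Var(rm) = Σ(rm − r̄m)² / 6 = 0.8216
β = Cov / Var = 0.8042 / 0.8216 = 0.9788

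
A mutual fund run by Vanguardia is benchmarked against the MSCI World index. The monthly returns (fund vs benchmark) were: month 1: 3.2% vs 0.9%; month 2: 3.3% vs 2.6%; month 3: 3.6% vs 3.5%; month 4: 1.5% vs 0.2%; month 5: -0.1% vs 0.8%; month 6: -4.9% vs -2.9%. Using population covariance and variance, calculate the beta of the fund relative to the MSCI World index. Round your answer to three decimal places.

1.338

r̄p = 1.1000%,  r̄m = 0.8500%
Cov = Σ(rp − r̄p)(rm − r̄m) / 6 = 5.4800
Var(rm) = Σ(rm − r̄m)² / 6 = 4.0958
β = Cov / Var = 5.4800 / 4.0958 = 1.3380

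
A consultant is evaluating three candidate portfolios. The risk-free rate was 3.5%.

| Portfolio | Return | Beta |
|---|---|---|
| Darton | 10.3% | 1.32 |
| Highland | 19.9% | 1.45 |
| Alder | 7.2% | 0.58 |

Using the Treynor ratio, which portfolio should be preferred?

Darton: Treynor = (10.3% − 3.5%) / 1.32 = 5.152
Highland: Treynor = (19.9% − 3.5%) / 1.45 = 11.310
Alder: Treynor = (7.2% − 3.5%) / 0.58 = 6.379
Highest: Highland (11.310).

Highland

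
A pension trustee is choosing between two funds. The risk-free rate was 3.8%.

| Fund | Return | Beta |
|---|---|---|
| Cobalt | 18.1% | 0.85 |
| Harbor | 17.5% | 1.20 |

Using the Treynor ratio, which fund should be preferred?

Cobalt

Cobalt: Treynor = (18.1% − 3.8%) / 0.85 = 16.824
Harbor: Treynor = (17.5% − 3.8%) / 1.20 = 11.417
Highest: Cobalt (16.824).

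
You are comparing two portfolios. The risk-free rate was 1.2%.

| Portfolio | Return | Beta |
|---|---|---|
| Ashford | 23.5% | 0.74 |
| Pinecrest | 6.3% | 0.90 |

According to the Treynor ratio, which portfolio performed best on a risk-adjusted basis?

Ashford

Ashford: Treynor = (23.5% − 1.2%) / 0.74 = 30.135
Pinecrest: Treynor = (6.3% − 1.2%) / 0.90 = 5.667
Highest: Ashford (30.135).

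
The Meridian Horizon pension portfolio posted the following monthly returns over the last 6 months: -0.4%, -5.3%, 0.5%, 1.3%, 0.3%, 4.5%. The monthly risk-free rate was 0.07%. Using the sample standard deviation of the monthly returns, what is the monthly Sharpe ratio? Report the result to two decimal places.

r̄ = (-0.4 − 5.3 + 0.5 + 1.3 + 0.3 + 4.5) / 6 = 0.1500%
Σ(r − r̄)² = 50.3950; sample σ = √(50.3950/5) = 3.1747%
Sharpe = (r̄ − rf) / σ = (0.1500 − 0.07) / 3.1747 = 0.0800 / 3.1747 = 0.0252

0.03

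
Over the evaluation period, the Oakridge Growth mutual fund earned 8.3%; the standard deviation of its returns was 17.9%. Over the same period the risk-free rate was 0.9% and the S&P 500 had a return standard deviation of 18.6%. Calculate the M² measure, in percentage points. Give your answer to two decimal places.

Sharpe = (Rp − Rf) / σp = (8.3% − 0.9%) / 17.9% = 0.4134
M² = Rf + Sharpe × σm = 0.9% + 0.4134 × 18.6% = 8.5892%

8.59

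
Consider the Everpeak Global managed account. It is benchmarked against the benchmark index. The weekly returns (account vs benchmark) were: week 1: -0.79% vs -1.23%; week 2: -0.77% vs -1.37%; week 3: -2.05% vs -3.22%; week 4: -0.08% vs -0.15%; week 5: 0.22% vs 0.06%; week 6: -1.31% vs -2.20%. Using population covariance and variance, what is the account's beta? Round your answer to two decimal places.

r̄p = -0.7967%,  r̄m = -1.3517%
Cov = Σ(rp − r̄p)(rm − r̄m) / 6 = 0.8456
Var(rm) = Σ(rm − r̄m)² / 6 = 1.2770
β = Cov / Var = 0.8456 / 1.2770 = 0.6622

0.66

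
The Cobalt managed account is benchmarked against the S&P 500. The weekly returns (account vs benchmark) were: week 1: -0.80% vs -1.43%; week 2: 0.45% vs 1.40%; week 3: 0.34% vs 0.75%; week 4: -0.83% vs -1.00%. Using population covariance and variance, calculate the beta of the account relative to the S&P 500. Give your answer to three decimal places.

0.505

r̄p = -0.2100%,  r̄m = -0.0700%
Cov = Σ(rp − r̄p)(rm − r̄m) / 4 = 0.7001
Var(rm) = Σ(rm − r̄m)² / 4 = 1.3870
β = Cov / Var = 0.7001 / 1.3870 = 0.5048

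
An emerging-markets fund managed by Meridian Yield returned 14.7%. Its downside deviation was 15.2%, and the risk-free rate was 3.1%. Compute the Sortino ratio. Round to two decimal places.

0.76

Sortino = (Rp − Rf) / σd = (14.7% − 3.1%) / 15.2% = 11.60% / 15.2% = 0.7632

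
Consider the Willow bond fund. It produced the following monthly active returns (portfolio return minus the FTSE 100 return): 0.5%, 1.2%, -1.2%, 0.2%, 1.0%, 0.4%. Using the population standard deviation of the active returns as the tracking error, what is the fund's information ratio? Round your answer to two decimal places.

0.45

r̄ = (0.5 + 1.2 − 1.2 + 0.2 + 1 + 0.4) / 6 = 2.10 / 6 = 0.3500%
Σ(r − r̄)² = 3.5950; population σ = √(3.5950/6) = 0.7741%
IR = r̄ / tracking error = 0.3500 / 0.7741 = 0.4521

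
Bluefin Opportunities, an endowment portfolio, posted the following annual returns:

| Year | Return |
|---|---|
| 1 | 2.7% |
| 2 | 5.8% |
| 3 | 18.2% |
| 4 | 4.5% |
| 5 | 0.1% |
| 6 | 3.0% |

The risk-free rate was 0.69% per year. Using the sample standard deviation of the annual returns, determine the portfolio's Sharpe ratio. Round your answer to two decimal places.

0.78

r̄ = (2.7 + 5.8 + 18.2 + 4.5 + 0.1 + 3) / 6 = 34.30 / 6 = 5.7167%
Sample σ = √[Σ(r − r̄)² / 5] = √[205.3483 / 5] = √41.0697 = 6.4086%
Sharpe = (r̄ − rf) / σ = (5.7167 − 0.69) / 6.4086 = 5.0267 / 6.4086 = 0.7844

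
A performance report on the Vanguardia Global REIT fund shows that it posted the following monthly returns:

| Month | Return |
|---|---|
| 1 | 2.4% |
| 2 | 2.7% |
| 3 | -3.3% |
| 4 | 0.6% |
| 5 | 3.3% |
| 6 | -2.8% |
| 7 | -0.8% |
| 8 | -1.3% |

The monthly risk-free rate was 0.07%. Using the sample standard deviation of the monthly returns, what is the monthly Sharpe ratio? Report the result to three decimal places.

0.012

Mean return r̄ = 0.80 / 8 = 0.1000%
Σ(r − r̄)² = 45.2800; sample σ = √(45.2800/7) = 2.5433%
Sharpe = (r̄ − rf) / σ = (0.1000 − 0.07) / 2.5433 = 0.0300 / 2.5433 = 0.0118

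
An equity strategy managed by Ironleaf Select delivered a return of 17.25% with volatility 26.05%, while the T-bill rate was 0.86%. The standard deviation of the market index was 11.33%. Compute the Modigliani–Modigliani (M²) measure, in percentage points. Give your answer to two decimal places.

7.99

Sharpe = (Rp − Rf) / σp = (17.25% − 0.86%) / 26.05% = 0.6292
M² = Rf + Sharpe × σm = 0.86% + 0.6292 × 11.33% = 7.9888%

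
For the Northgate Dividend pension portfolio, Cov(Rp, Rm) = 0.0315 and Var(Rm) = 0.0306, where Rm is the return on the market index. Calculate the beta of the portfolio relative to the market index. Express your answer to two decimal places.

1.03

β = Cov(Rp, Rm) / Var(Rm) = 0.0315 / 0.0306 = 1.0294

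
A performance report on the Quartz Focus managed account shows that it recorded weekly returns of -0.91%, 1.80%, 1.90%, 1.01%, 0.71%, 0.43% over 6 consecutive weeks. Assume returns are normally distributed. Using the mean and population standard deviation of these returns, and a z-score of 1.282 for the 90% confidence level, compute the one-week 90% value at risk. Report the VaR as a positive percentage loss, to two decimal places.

r̄ = (-0.91 + 1.8 + 1.9 + 1.01 + 0.71 + 0.43) / 6 = 4.940 / 6 = 0.8233%
Population std dev = √[5.3199 / 6] = 0.9416%
VaR = −(r̄ − z·σ) = −(0.8233 − 1.282 × 0.9416) = −(-0.3838) = 0.3838%

0.38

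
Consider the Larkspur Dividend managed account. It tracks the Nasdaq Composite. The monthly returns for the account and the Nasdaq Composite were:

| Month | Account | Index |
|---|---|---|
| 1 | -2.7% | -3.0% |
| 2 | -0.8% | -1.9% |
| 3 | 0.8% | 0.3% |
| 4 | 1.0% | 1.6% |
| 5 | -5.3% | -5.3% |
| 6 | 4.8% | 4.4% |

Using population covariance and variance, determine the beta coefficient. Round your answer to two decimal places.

0.98

r̄p = -0.3667%,  r̄m = -0.6500%
Cov = Σ(rp − r̄p)(rm − r̄m) / 6 = 9.8733
Var(rm) = Σ(rm − r̄m)² / 6 = 10.0292
β = Cov / Var = 9.8733 / 10.0292 = 0.9845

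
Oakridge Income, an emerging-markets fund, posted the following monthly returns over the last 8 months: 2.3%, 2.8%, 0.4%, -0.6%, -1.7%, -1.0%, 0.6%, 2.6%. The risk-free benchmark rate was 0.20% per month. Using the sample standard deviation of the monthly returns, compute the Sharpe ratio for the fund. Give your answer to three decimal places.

μ = (2.3 + 2.8 + 0.4 − 0.6 − 1.7 − 1 + 0.6 + 2.6) / 8 = 5.40 / 8 = 0.6750%
Sample std dev = √[21.0150 / 7] = 1.7327%
Sharpe = (μ − rf) / σ = (0.6750 − 0.2) / 1.7327 = 0.4750 / 1.7327 = 0.2741

0.274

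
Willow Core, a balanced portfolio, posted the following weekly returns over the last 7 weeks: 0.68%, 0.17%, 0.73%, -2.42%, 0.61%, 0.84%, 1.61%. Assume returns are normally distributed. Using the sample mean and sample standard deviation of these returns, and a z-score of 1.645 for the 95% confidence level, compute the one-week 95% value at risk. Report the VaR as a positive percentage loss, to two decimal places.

Mean return r̄ = 2.220 / 7 = 0.3171%
Σ(r − r̄)² = 9.8463; sample σ = √(9.8463/6) = 1.2810%
VaR = −(r̄ − z·σ) = −(0.3171 − 1.645 × 1.2810) = −(-1.7901) = 1.7901%

1.79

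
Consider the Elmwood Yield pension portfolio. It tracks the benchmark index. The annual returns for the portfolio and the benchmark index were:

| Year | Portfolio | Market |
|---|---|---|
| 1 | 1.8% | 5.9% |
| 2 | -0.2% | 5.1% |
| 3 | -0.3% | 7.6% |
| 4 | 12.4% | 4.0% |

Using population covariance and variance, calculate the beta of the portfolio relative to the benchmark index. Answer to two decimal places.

r̄p = 3.4250%,  r̄m = 5.6500%
Cov = Σ(rp − r̄p)(rm − r̄m) / 4 = -5.1213
Var(rm) = Σ(rm − r̄m)² / 4 = 1.7225
β = Cov / Var = -5.1213 / 1.7225 = -2.9732

-2.97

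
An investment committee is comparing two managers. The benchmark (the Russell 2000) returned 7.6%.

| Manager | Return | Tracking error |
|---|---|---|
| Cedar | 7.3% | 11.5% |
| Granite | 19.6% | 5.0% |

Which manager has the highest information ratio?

Cedar: IR = (7.3% − 7.6%) / 11.5% = -0.026
Granite: IR = (19.6% − 7.6%) / 5.0% = 2.400
Highest: Granite (2.400).

Granite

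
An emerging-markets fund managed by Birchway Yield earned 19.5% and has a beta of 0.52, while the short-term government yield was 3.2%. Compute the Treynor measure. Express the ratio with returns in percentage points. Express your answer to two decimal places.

31.35

Treynor = (Rp − Rf) / β = (19.5% − 3.2%) / 0.52 = 16.30 / 0.52 = 31.3462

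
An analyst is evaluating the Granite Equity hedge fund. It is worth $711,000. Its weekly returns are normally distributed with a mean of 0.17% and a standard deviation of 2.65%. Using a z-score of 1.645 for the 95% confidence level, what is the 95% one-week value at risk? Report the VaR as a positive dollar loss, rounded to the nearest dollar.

$29,786

Return at the 95% tail: μ − z·σ = 0.17% − 1.645 × 2.65% = 0.17 − 4.35925 = -4.18925%
VaR = −(-4.18925%) × $711,000 = 4.18925% × $711,000 = $29,786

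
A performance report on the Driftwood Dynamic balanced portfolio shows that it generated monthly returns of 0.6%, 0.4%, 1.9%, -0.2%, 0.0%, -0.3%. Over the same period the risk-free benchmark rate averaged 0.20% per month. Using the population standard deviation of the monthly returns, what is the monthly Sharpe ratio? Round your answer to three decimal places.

0.270

r̄ = (0.6 + 0.4 + 1.9 − 0.2 + 0 − 0.3) / 6 = 0.4000%
Σ(r − r̄)² = (0.6 − 0.4000)² + (0.4 − 0.4000)² + … = 3.3000
σ = √[3.3000 / 6] = 0.7416%
Sharpe = (r̄ − rf) / σ = (0.4000 − 0.2) / 0.7416 = 0.2000 / 0.7416 = 0.2697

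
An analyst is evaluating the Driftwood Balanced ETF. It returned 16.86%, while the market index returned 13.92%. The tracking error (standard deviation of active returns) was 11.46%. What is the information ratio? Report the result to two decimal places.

IR = (Rp − Rb) / TE = (16.86% − 13.92%) / 11.46% = 2.94% / 11.46% = 0.2565

0.26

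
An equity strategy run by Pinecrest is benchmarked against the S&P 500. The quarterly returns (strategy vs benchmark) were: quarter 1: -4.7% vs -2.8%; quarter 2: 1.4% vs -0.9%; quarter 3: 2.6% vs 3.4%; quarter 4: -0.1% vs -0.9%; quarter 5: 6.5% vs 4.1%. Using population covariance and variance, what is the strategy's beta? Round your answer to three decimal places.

r̄p = 1.1400%,  r̄m = 0.5800%
Cov = Σ(rp − r̄p)(rm − r̄m) / 5 = 8.8348
Var(rm) = Σ(rm − r̄m)² / 5 = 7.2296
β = Cov / Var = 8.8348 / 7.2296 = 1.2220

1.222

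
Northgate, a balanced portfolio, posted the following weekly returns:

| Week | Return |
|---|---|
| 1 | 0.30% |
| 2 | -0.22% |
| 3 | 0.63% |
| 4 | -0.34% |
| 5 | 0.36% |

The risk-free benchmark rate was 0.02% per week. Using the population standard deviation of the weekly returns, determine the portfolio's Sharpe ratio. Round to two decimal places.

Mean return μ = 0.730 / 5 = 0.1460%
Σ(r − μ)² = 0.6739; population σ = √(0.6739/5) = 0.3671%
Sharpe = (μ − rf) / σ = (0.1460 − 0.02) / 0.3671 = 0.1260 / 0.3671 = 0.3432

0.34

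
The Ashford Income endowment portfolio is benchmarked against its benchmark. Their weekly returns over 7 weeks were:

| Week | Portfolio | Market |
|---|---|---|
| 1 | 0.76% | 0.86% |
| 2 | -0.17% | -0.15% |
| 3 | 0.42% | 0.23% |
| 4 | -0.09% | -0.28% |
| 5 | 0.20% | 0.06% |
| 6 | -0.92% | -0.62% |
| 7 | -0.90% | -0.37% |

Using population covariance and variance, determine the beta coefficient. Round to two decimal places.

r̄p = -0.1000%,  r̄m = -0.0386%
Cov = Σ(rp − r̄p)(rm − r̄m) / 7 = 0.2413
Var(rm) = Σ(rm − r̄m)² / 7 = 0.2011
β = Cov / Var = 0.2413 / 0.2011 = 1.1999

1.20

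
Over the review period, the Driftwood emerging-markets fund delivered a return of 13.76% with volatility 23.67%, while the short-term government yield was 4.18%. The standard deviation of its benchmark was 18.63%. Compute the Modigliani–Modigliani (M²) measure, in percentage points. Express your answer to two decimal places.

11.72

Sharpe = (Rp − Rf) / σp = (13.76% − 4.18%) / 23.67% = 0.4047
M² = Rf + Sharpe × σm = 4.18% + 0.4047 × 18.63% = 11.7196%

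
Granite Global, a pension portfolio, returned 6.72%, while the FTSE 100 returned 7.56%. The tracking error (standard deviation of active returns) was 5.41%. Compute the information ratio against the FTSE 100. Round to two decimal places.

IR = (Rp − Rb) / TE = (6.72% − 7.56%) / 5.41% = -0.84% / 5.41% = -0.1553

-0.16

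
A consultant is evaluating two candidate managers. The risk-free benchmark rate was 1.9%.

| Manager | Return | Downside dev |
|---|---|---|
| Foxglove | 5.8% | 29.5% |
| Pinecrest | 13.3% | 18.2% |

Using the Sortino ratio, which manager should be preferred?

Pinecrest

Foxglove: Sortino ratio = (5.8% − 1.9%) / 29.5% = 0.132
Pinecrest: Sortino ratio = (13.3% − 1.9%) / 18.2% = 0.626
Highest: Pinecrest (0.626).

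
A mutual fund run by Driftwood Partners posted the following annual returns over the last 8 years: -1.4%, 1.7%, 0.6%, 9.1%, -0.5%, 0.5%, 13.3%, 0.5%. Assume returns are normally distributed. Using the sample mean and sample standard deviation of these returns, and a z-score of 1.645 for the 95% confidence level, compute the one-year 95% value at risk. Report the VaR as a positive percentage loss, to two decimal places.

r̄ = (-1.4 + 1.7 + 0.6 + 9.1 − 0.5 + 0.5 + 13.3 + 0.5) / 8 = 2.9750%
Sample σ = √[Σ(r − r̄)² / 7] = √[194.8550 / 7] = √27.8364 = 5.2760%
VaR = −(r̄ − z·σ) = −(2.9750 − 1.645 × 5.2760) = −(-5.7040) = 5.7040%

5.70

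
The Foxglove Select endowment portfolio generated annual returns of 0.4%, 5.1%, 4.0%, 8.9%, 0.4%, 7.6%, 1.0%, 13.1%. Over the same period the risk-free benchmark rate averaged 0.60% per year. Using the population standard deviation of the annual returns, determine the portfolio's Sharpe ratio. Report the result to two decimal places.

1.04

Mean return r̄ = 40.50 / 8 = 5.0625%
Σ(r − r̄)² = (0.4 − 5.0625)² + (5.1 − 5.0625)² + (4 − 5.0625)² + … = 146.8788
σ = √[146.8788 / 8] = 4.2848%
Sharpe = (r̄ − rf) / σ = (5.0625 − 0.6) / 4.2848 = 4.4625 / 4.2848 = 1.0415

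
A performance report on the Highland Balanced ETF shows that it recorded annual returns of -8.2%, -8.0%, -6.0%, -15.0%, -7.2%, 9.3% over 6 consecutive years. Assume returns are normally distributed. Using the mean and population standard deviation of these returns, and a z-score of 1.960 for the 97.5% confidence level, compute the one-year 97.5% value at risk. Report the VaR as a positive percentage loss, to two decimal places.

r̄ = (-8.2 − 8 − 6 − 15 − 7.2 + 9.3) / 6 = -5.8500%
Population std dev = √[325.2350 / 6] = 7.3625%
VaR = −(r̄ − z·σ) = −(-5.8500 − 1.960 × 7.3625) = −(-20.2805) = 20.2805%

20.28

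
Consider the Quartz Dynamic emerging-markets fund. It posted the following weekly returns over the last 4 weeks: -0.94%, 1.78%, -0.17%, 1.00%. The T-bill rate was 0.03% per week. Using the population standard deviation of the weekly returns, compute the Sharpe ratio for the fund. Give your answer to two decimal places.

r̄ = (-0.94 + 1.78 − 0.17 + 1) / 4 = 0.4175%
Population σ = √[Σ(r − r̄)² / 4] = √[4.3837 / 4] = √1.0959 = 1.0469%
Sharpe = (r̄ − rf) / σ = (0.4175 − 0.03) / 1.0469 = 0.3875 / 1.0469 = 0.3701

0.37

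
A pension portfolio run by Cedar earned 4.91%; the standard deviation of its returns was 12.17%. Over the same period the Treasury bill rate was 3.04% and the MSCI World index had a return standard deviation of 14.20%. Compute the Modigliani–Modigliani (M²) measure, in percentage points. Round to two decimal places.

Sharpe = (Rp − Rf) / σp = (4.91% − 3.04%) / 12.17% = 0.1537
M² = Rf + Sharpe × σm = 3.04% + 0.1537 × 14.20% = 5.2225%

5.22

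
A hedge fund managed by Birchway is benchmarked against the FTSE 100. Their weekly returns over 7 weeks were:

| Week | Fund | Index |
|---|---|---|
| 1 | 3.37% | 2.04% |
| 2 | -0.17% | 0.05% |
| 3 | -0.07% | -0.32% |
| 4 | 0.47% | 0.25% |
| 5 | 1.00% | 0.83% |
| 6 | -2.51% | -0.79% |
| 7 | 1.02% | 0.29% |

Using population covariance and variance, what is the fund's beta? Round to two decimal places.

r̄p = 0.4443%,  r̄m = 0.3357%
Cov = Σ(rp − r̄p)(rm − r̄m) / 7 = 1.2958
Var(rm) = Σ(rm − r̄m)² / 7 = 0.7053
β = Cov / Var = 1.2958 / 0.7053 = 1.8372

1.84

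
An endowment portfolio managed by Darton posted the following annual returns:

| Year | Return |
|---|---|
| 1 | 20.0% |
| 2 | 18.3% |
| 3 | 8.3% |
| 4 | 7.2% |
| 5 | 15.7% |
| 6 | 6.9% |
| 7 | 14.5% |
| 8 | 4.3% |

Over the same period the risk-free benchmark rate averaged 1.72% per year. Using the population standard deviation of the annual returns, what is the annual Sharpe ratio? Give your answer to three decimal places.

r̄ = (20 + 18.3 + 8.3 + 7.2 + 15.7 + 6.9 + 14.5 + 4.3) / 8 = 11.9000%
Population std dev = √[245.5800 / 8] = 5.5405%
Sharpe = (r̄ − rf) / σ = (11.9000 − 1.72) / 5.5405 = 10.1800 / 5.5405 = 1.8374

1.837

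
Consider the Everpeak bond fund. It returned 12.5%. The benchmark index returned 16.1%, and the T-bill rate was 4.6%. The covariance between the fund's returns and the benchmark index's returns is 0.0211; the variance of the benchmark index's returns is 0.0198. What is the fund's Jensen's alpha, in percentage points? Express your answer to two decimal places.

β = Cov / Var = 0.0211 / 0.0198 = 1.0657
E[R] = Rf + β(Rm − Rf) = 4.6% + 1.0657 × (16.1% − 4.6%) = 16.8556%
α = Rp − E[R] = 12.5% − 16.8556% = -4.3556

-4.36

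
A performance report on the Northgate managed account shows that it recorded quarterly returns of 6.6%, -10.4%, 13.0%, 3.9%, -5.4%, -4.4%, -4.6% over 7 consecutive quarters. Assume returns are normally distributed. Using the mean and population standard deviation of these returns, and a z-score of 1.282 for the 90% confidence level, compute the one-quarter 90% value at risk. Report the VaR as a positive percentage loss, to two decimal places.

r̄ = (6.6 − 10.4 + 13 + 3.9 − 5.4 − 4.4 − 4.6) / 7 = -1.30 / 7 = -0.1857%
Population σ = √[Σ(r − r̄)² / 7] = √[405.3686 / 7] = √57.9098 = 7.6098%
VaR = −(r̄ − z·σ) = −(-0.1857 − 1.282 × 7.6098) = −(-9.9415) = 9.9415%

9.94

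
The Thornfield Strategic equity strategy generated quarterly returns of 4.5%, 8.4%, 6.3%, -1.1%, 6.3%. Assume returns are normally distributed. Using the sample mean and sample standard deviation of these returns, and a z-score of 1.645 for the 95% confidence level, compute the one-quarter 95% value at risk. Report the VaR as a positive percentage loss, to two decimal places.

r̄ = (4.5 + 8.4 + 6.3 − 1.1 + 6.3) / 5 = 24.40 / 5 = 4.8800%
Σ(r − r̄)² = (4.5 − 4.8800)² + (8.4 − 4.8800)² + … = 52.3280
sample σ = √(52.3280 / 4) = √13.0820 = 3.6169%
VaR = −(r̄ − z·σ) = −(4.8800 − 1.645 × 3.6169) = −(-1.0698) = 1.0698%

1.07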